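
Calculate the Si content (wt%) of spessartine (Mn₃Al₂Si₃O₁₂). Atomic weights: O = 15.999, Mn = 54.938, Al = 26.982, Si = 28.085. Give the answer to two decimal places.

17.02 wt%

Formula mass = 3×54.938 + 2×26.982 + 3×28.085 + 12×15.999 = 495.021 g/mol, of which 84.255 g is Si.
So Si makes up 84.255/495.021 = 0.1702 of the mass, i.e. 17.02%.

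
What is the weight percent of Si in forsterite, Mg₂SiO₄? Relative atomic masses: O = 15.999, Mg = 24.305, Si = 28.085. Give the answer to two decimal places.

19.96 wt%

M(Mg₂SiO₄) = 140.691 g/mol.
Si contributes 1 × 28.085 = 28.085 g per mole.
28.085/140.691 = 0.1996 → 19.96%.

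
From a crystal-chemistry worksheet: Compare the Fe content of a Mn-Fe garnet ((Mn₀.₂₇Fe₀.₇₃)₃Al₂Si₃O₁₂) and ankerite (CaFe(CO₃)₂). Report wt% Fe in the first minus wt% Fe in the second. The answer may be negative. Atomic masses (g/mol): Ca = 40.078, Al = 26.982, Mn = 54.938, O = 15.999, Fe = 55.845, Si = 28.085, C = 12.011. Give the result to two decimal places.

-1.25 percentage points

M((Mn₀.₂₇Fe₀.₇₃)₃Al₂Si₃O₁₂) = 497.007 g/mol, so wt% Fe = 122.301/497.007 × 100 = 24.61%.
M(CaFe(CO₃)₂) = 215.939 g/mol, so wt% Fe = 55.845/215.939 × 100 = 25.86%.
24.61 − 25.86 = -1.25 pp.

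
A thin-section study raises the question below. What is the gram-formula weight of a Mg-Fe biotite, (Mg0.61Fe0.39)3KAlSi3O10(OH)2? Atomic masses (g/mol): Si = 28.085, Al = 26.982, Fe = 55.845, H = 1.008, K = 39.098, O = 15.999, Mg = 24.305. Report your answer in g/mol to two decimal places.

The formula mass is the sum 1.83·24.305 + 1.17·55.845 + 1·39.098 + 1·26.982 + 3·28.085 + 12·15.999 + 2·1.008.

454.16 g/mol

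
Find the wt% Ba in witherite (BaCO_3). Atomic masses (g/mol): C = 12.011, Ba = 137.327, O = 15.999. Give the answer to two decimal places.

Formula mass = 1·137.327 + 1·12.011 + 3·15.999 = 197.335 g/mol, of which 137.327 g is Ba.
So Ba makes up 137.327/197.335 = 0.6959 of the mass, i.e. 69.59%.

69.59 mass %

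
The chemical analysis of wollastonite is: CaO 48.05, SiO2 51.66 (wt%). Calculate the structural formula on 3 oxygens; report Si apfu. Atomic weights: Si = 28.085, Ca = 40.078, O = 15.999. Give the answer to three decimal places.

CaO: 48.05/56.077 = 0.85686 mol → 0.85686 mol Ca, 0.85686 mol O.
SiO2: 51.66/60.083 = 0.85981 mol → 0.85981 mol Si, 1.71962 mol O.
Total oxygen = 2.57648 mol. Normalization factor = 3/2.57648 = 1.16438.
Si per 3 O = 0.85981 × 1.16438 = 1.001.

1.001 Si apfu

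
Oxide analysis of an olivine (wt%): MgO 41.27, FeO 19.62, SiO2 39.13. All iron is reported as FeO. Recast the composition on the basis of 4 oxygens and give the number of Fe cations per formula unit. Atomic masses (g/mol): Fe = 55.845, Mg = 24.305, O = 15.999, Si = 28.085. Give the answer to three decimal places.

MgO (M=40.304): mol = 1.02397; Mg = 1.02397, O = 1.02397.
FeO (M=71.844): mol = 0.27309; Fe = 0.27309, O = 0.27309.
SiO2 (M=60.083): mol = 0.65127; Si = 0.65127, O = 1.30254.
ΣO = 2.59960; factor = 4/ΣO = 1.53870.
Fe apfu = 0.27309 × 1.53870 = 0.420.

0.420 Fe apfu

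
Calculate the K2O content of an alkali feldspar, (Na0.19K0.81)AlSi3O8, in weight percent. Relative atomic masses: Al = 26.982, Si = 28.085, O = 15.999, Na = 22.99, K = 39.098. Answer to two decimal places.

Formula mass = 275.266 g/mol.
0.81 K → 0.4050 mol K2O per formula unit; M(K2O) = 94.195, so K2O mass = 38.149 g.
38.149/275.266 × 100 = 13.86 wt%.

13.86 wt%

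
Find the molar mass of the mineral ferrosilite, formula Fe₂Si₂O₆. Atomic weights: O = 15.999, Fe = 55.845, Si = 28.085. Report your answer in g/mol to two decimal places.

263.85 g/mol

Fe: 2 × 55.845 = 111.6900
Si: 2 × 28.085 = 56.1700
O: 6 × 15.999 = 95.9940
Summing the contributions gives the formula mass.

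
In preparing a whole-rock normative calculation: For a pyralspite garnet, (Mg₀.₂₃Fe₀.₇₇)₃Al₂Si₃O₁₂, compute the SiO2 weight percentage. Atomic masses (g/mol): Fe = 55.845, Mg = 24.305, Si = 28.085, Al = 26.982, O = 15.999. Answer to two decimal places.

Formula mass = 475.979 g/mol.
3 Si → 3.0000 mol SiO2 per formula unit; M(SiO2) = 60.083, so SiO2 mass = 180.249 g.
180.249/475.979 × 100 = 37.87 wt%.

37.87 wt%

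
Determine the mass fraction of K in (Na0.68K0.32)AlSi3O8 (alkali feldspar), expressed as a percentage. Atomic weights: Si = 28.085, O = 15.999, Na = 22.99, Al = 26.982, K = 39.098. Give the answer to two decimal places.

M((Na0.68K0.32)AlSi3O8) = 267.374 g/mol.
K contributes 0.32 × 39.098 = 12.511 g per mole.
12.511/267.374 = 0.0468 → 4.68%.

4.68 wt%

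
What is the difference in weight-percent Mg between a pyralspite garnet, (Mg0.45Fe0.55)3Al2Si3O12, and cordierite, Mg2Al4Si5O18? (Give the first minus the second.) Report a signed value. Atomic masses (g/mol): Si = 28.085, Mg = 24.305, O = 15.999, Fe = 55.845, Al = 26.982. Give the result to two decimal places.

-1.10 percentage points

First mineral: 32.812 g Mg in 455.163 g formula = 7.21 wt% Mg.
Second mineral: 48.610 g Mg in 584.945 g formula = 8.31 wt% Mg.
7.21% − 8.31% gives a difference of -1.10 percentage points.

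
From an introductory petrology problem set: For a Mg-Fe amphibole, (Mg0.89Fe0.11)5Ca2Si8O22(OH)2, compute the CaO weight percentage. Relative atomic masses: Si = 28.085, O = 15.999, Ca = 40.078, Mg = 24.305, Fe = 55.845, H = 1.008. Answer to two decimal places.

13.52 wt%

M((Mg0.89Fe0.11)5Ca2Si8O22(OH)2) = 829.700 g/mol; M(CaO) = 56.077 g/mol.
Moles CaO per formula unit = 2 Ca ÷ 1 = 2.0000.
CaO fraction = (2.0000 × 56.077) / 829.700 = 112.154/829.700 = 0.1352.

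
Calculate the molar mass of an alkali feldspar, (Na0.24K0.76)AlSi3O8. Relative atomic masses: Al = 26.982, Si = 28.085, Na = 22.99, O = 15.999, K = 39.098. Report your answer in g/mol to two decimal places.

M = 0.24*22.99 + 0.76*39.098 + 1*26.982 + 3*28.085 + 8*15.999

274.46 g/mol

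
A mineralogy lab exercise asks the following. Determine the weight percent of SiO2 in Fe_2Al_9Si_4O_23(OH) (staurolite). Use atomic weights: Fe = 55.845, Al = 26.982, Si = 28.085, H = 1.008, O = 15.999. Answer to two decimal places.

Molar mass of Fe_2Al_9Si_4O_23(OH) = 2·55.845 + 9·26.982 + 4·28.085 + 24·15.999 + 1·1.008 = 851.852 g/mol.
Each formula unit contains 4 Si, equivalent to 4/1 = 4.0000 mol SiO2.
M(SiO2) = 1×28.085 + 2×15.999 = 60.083 g/mol.
Mass of SiO2 per formula unit = 4.0000 × 60.083 = 240.332 g.
SiO2 wt% = 240.332 / 851.852 × 100 = 28.21%.

28.21 wt%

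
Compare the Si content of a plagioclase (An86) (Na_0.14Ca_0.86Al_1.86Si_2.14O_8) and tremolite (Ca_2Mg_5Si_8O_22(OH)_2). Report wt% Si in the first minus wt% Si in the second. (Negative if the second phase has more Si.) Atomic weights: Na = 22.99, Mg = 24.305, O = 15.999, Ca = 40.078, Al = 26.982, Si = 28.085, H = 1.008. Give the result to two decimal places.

-5.88 percentage points

Si in Na_0.14Ca_0.86Al_1.86Si_2.14O_8: molar mass 275.966 g/mol; 2.14×28.085 = 60.102 g → 21.78 wt%.
Si in Ca_2Mg_5Si_8O_22(OH)_2: molar mass 812.353 g/mol; 8×28.085 = 224.680 g → 27.66 wt%.
Difference = 21.78 − 27.66 = -5.88 percentage points.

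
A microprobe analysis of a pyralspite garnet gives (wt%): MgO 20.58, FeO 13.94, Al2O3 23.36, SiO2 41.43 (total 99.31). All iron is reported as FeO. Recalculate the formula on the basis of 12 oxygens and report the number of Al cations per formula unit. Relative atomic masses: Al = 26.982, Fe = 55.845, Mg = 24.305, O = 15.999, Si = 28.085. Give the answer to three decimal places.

1.984 Al apfu

MgO (M=40.304): mol = 0.51062; Mg = 0.51062, O = 0.51062.
FeO (M=71.844): mol = 0.19403; Fe = 0.19403, O = 0.19403.
Al2O3 (M=101.961): mol = 0.22911; Al = 0.45822, O = 0.68733.
SiO2 (M=60.083): mol = 0.68955; Si = 0.68955, O = 1.37910.
ΣO = 2.77108; factor = 12/ΣO = 4.33044.
Al apfu = 0.45822 × 4.33044 = 1.984.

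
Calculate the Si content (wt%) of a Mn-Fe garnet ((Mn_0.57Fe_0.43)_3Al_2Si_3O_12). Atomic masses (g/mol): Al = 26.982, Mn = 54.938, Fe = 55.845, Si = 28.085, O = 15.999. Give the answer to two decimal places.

16.98 wt%

Molar mass of (Mn_0.57Fe_0.43)_3Al_2Si_3O_12: 1.71*54.938 + 1.29*55.845 + 2*26.982 + 3*28.085 + 12*15.999 = 496.191 g/mol.
Mass of Si per formula unit: 3 × 28.085 = 84.255 g.
Weight fraction Si = 84.255 / 496.191 = 0.1698.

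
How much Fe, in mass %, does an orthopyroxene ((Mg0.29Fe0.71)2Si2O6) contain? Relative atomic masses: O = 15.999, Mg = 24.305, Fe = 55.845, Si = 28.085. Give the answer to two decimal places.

32.29 mass %

M((Mg0.29Fe0.71)2Si2O6) = 245.561 g/mol.
Fe contributes 1.42 × 55.845 = 79.300 g per mole.
79.300/245.561 = 0.3229 → 32.29%.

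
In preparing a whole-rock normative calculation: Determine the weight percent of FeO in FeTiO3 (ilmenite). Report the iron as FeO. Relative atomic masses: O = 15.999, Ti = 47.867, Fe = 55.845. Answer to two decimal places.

Molar mass of FeTiO3 = 1·55.845 + 1·47.867 + 3·15.999 = 151.709 g/mol.
Each formula unit contains 1 Fe, equivalent to 1/1 = 1.0000 mol FeO.
M(FeO) = 1×55.845 + 1×15.999 = 71.844 g/mol.
Mass of FeO per formula unit = 1.0000 × 71.844 = 71.844 g.
FeO wt% = 71.844 / 151.709 × 100 = 47.36%.

47.36 wt%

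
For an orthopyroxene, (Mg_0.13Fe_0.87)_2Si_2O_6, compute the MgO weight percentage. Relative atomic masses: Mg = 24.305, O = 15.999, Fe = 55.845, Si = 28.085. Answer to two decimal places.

4.10 wt%

Formula mass = 255.654 g/mol.
0.26 Mg → 0.2600 mol MgO per formula unit; M(MgO) = 40.304, so MgO mass = 10.479 g.
10.479/255.654 × 100 = 4.10 wt%.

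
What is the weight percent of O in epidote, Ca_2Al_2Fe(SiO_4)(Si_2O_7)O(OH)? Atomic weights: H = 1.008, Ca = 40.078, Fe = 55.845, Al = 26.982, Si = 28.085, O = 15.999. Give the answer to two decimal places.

43.04 mass %

M(Ca_2Al_2Fe(SiO_4)(Si_2O_7)O(OH)) = 483.215 g/mol.
O contributes 13 × 15.999 = 207.987 g per mole.
207.987/483.215 = 0.4304 → 43.04%.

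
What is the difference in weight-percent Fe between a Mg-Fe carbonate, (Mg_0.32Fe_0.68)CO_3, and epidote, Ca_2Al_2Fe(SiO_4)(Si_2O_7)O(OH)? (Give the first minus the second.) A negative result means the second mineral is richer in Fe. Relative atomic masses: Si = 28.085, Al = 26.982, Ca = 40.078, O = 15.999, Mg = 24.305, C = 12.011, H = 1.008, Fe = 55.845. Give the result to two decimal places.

First mineral: 37.975 g Fe in 105.760 g formula = 35.91 wt% Fe.
Second mineral: 55.845 g Fe in 483.215 g formula = 11.56 wt% Fe.
35.91% − 11.56% gives a difference of 24.35 percentage points.

24.35 percentage points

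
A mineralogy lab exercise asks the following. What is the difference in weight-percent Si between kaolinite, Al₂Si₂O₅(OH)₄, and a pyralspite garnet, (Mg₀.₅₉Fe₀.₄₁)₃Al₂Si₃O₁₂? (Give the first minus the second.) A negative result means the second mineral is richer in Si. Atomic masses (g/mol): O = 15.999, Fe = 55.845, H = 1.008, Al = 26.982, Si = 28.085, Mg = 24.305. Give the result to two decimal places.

2.69 percentage points

Si in Al₂Si₂O₅(OH)₄: molar mass 258.157 g/mol; 2×28.085 = 56.170 g → 21.76 wt%.
Si in (Mg₀.₅₉Fe₀.₄₁)₃Al₂Si₃O₁₂: molar mass 441.916 g/mol; 3×28.085 = 84.255 g → 19.07 wt%.
Difference = 21.76 − 19.07 = 2.69 percentage points.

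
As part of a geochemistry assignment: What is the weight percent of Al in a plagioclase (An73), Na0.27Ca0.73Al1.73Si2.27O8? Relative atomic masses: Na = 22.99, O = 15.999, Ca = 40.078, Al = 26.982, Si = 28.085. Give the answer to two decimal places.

Molar mass of Na0.27Ca0.73Al1.73Si2.27O8: 0.27*22.99 + 0.73*40.078 + 1.73*26.982 + 2.27*28.085 + 8*15.999 = 273.888 g/mol.
Mass of Al per formula unit: 1.73 × 26.982 = 46.679 g.
Weight fraction Al = 46.679 / 273.888 = 0.1704.

17.04 mass %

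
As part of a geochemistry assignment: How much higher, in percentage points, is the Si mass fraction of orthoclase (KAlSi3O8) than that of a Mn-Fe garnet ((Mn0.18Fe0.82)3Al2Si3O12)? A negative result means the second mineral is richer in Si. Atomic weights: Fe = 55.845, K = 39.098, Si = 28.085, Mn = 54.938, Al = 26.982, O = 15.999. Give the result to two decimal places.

M(KAlSi3O8) = 278.327 g/mol, so wt% Si = 84.255/278.327 × 100 = 30.27%.
M((Mn0.18Fe0.82)3Al2Si3O12) = 497.252 g/mol, so wt% Si = 84.255/497.252 × 100 = 16.94%.
30.27 − 16.94 = 13.33 pp.

13.33 percentage points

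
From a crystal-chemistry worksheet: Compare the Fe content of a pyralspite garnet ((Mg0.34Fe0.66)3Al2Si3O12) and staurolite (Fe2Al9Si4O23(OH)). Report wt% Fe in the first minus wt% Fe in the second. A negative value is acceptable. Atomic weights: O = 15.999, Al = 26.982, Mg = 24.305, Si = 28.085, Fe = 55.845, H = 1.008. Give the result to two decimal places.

10.64 percentage points

M((Mg0.34Fe0.66)3Al2Si3O12) = 465.571 g/mol, so wt% Fe = 110.573/465.571 × 100 = 23.75%.
M(Fe2Al9Si4O23(OH)) = 851.852 g/mol, so wt% Fe = 111.690/851.852 × 100 = 13.11%.
23.75 − 13.11 = 10.64 pp.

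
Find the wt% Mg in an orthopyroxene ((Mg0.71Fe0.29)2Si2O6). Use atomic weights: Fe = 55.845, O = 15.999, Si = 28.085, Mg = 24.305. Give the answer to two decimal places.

15.75 weight percent

M((Mg0.71Fe0.29)2Si2O6) = 219.067 g/mol.
Mg contributes 1.42 × 24.305 = 34.513 g per mole.
34.513/219.067 = 0.1575 → 15.75%.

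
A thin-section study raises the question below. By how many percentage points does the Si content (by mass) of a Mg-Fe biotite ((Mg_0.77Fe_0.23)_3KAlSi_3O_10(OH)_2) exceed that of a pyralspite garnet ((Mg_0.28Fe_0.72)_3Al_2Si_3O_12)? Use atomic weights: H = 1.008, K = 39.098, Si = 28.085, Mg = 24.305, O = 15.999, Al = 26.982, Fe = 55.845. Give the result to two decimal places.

1.31 percentage points

Si in (Mg_0.77Fe_0.23)_3KAlSi_3O_10(OH)_2: molar mass 439.017 g/mol; 3×28.085 = 84.255 g → 19.19 wt%.
Si in (Mg_0.28Fe_0.72)_3Al_2Si_3O_12: molar mass 471.248 g/mol; 3×28.085 = 84.255 g → 17.88 wt%.
Difference = 19.19 − 17.88 = 1.31 percentage points.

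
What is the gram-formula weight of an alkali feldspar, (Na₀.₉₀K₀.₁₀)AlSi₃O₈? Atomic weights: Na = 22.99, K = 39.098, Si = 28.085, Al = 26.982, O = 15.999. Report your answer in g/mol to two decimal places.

M = 0.90*22.99 + 0.10*39.098 + 1*26.982 + 3*28.085 + 8*15.999

263.83 g/mol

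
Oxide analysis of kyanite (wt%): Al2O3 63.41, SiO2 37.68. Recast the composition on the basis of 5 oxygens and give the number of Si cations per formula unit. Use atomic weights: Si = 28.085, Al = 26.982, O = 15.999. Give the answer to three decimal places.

63.41 wt% Al2O3 ÷ 101.961 g/mol = 0.62190 mol, giving 1.24380 Al and 1.86570 O.
37.68 wt% SiO2 ÷ 60.083 g/mol = 0.62713 mol, giving 0.62713 Si and 1.25426 O.
Oxygen sums to 3.11996; scaling by 5/3.11996 = 1.60258 puts the formula on 5 O.
Si: 0.62713 × 1.60258 = 1.005 atoms per formula unit.

1.005 Si apfu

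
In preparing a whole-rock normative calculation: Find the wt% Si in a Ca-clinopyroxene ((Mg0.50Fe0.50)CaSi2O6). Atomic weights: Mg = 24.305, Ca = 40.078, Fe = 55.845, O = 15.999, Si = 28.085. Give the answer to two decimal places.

M((Mg0.50Fe0.50)CaSi2O6) = 232.317 g/mol.
Si contributes 2 × 28.085 = 56.170 g per mole.
56.170/232.317 = 0.2418 → 24.18%.

24.18 wt%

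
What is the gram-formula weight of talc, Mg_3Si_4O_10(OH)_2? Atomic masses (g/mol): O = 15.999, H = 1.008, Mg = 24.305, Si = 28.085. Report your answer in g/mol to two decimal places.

379.26 g/mol

M = 3*24.305 + 4*28.085 + 12*15.999 + 2*1.008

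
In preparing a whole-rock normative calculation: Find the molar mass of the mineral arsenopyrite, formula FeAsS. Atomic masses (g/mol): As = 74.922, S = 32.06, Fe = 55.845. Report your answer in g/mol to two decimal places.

M = 1*55.845 + 1*74.922 + 1*32.06

162.83 g/mol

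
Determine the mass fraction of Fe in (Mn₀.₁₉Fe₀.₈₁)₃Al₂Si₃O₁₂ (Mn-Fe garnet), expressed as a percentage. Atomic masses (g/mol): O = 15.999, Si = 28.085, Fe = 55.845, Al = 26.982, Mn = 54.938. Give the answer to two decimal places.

Formula mass = 0.57·54.938 + 2.43·55.845 + 2·26.982 + 3·28.085 + 12·15.999 = 497.225 g/mol, of which 135.703 g is Fe.
So Fe makes up 135.703/497.225 = 0.2729 of the mass, i.e. 27.29%.

27.29 wt%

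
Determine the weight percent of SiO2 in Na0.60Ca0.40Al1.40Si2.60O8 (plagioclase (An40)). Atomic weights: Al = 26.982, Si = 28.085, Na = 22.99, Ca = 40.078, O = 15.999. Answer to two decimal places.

58.16 wt%

Molar mass of Na0.60Ca0.40Al1.40Si2.60O8 = 0.60×22.99 + 0.40×40.078 + 1.40×26.982 + 2.60×28.085 + 8×15.999 = 268.613 g/mol.
Each formula unit contains 2.60 Si, equivalent to 2.60/1 = 2.6000 mol SiO2.
M(SiO2) = 1×28.085 + 2×15.999 = 60.083 g/mol.
Mass of SiO2 per formula unit = 2.6000 × 60.083 = 156.216 g.
SiO2 wt% = 156.216 / 268.613 × 100 = 58.16%.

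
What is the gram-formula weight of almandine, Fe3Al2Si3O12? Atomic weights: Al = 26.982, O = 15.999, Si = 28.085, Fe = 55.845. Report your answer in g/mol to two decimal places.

497.74 g/mol

The formula mass is the sum 3*55.845 + 2*26.982 + 3*28.085 + 12*15.999.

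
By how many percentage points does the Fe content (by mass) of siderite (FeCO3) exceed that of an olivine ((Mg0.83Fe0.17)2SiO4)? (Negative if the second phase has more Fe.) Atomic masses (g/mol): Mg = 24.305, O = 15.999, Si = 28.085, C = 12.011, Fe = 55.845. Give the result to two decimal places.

35.66 percentage points

First mineral: 55.845 g Fe in 115.853 g formula = 48.20 wt% Fe.
Second mineral: 18.987 g Fe in 151.415 g formula = 12.54 wt% Fe.
48.20% − 12.54% gives a difference of 35.66 percentage points.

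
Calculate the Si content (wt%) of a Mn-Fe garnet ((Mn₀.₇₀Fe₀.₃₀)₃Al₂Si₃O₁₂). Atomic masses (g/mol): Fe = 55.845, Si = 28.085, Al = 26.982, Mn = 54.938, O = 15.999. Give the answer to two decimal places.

16.99 wt%

Formula mass = 2.10×54.938 + 0.90×55.845 + 2×26.982 + 3×28.085 + 12×15.999 = 495.837 g/mol, of which 84.255 g is Si.
So Si makes up 84.255/495.837 = 0.1699 of the mass, i.e. 16.99%.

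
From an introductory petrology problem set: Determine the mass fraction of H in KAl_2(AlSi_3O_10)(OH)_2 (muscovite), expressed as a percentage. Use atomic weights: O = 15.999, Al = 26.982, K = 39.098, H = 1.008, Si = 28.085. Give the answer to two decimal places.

Formula mass = 1·39.098 + 3·26.982 + 3·28.085 + 12·15.999 + 2·1.008 = 398.303 g/mol, of which 2.016 g is H.
So H makes up 2.016/398.303 = 0.0051 of the mass, i.e. 0.51%.

0.51 mass %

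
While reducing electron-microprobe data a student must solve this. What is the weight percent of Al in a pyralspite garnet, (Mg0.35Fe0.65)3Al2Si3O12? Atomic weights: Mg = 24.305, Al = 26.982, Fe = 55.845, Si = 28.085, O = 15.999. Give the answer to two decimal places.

M((Mg0.35Fe0.65)3Al2Si3O12) = 464.625 g/mol.
Al contributes 2 × 26.982 = 53.964 g per mole.
53.964/464.625 = 0.1161 → 11.61%.

11.61 wt%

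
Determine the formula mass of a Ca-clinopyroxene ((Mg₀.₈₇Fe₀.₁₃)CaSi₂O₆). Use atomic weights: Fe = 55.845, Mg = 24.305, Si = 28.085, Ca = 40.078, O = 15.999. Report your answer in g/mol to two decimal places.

220.65 g/mol

The formula mass is the sum 0.87(24.305) + 0.13(55.845) + 1(40.078) + 2(28.085) + 6(15.999).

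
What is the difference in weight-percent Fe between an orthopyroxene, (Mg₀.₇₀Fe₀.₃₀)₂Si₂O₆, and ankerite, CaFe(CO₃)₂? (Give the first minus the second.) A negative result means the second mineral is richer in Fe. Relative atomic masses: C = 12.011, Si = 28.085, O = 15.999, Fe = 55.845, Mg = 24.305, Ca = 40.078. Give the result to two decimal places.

-10.61 percentage points

First mineral: 33.507 g Fe in 219.698 g formula = 15.25 wt% Fe.
Second mineral: 55.845 g Fe in 215.939 g formula = 25.86 wt% Fe.
15.25% − 25.86% gives a difference of -10.61 percentage points.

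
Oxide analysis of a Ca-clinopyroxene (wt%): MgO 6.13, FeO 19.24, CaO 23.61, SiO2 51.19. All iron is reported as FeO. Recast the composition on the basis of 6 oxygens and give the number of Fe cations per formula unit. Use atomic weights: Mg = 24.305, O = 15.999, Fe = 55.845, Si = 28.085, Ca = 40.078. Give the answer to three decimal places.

0.631 Fe apfu

MgO (M=40.304): mol = 0.15209; Mg = 0.15209, O = 0.15209.
FeO (M=71.844): mol = 0.26780; Fe = 0.26780, O = 0.26780.
CaO (M=56.077): mol = 0.42103; Ca = 0.42103, O = 0.42103.
SiO2 (M=60.083): mol = 0.85199; Si = 0.85199, O = 1.70398.
ΣO = 2.54490; factor = 6/ΣO = 2.35766.
Fe apfu = 0.26780 × 2.35766 = 0.631.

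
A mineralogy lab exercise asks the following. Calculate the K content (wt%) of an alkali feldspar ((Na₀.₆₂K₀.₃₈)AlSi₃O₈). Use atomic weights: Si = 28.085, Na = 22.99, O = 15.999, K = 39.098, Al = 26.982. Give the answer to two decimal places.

Molar mass of (Na₀.₆₂K₀.₃₈)AlSi₃O₈: 0.62*22.99 + 0.38*39.098 + 1*26.982 + 3*28.085 + 8*15.999 = 268.340 g/mol.
Mass of K per formula unit: 0.38 × 39.098 = 14.857 g.
Weight fraction K = 14.857 / 268.340 = 0.0554.

5.54 wt%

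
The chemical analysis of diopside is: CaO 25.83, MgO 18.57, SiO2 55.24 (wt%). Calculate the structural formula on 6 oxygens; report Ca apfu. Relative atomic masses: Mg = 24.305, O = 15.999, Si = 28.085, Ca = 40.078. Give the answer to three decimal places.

1.001 Ca apfu

25.83 wt% CaO ÷ 56.077 g/mol = 0.46062 mol, giving 0.46062 Ca and 0.46062 O.
18.57 wt% MgO ÷ 40.304 g/mol = 0.46075 mol, giving 0.46075 Mg and 0.46075 O.
55.24 wt% SiO2 ÷ 60.083 g/mol = 0.91939 mol, giving 0.91939 Si and 1.83878 O.
Oxygen sums to 2.76015; scaling by 6/2.76015 = 2.17379 puts the formula on 6 O.
Ca: 0.46062 × 2.17379 = 1.001 atoms per formula unit.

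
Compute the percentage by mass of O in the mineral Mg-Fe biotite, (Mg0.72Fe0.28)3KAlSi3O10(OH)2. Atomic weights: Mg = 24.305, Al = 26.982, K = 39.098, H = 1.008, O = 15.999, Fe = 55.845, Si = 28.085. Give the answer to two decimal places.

43.27 mass %

Formula mass = 2.16×24.305 + 0.84×55.845 + 1×39.098 + 1×26.982 + 3×28.085 + 12×15.999 + 2×1.008 = 443.748 g/mol, of which 191.988 g is O.
So O makes up 191.988/443.748 = 0.4327 of the mass, i.e. 43.27%.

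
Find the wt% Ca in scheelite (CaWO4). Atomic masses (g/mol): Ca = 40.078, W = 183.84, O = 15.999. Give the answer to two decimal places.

13.92 weight percent

M(CaWO4) = 287.914 g/mol.
Ca contributes 1 × 40.078 = 40.078 g per mole.
40.078/287.914 = 0.1392 → 13.92%.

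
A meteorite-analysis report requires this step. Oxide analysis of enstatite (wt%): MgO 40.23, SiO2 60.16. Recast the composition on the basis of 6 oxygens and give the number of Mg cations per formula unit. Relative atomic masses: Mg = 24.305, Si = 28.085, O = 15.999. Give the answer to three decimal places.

1.996 Mg apfu

40.23 wt% MgO ÷ 40.304 g/mol = 0.99816 mol, giving 0.99816 Mg and 0.99816 O.
60.16 wt% SiO2 ÷ 60.083 g/mol = 1.00128 mol, giving 1.00128 Si and 2.00256 O.
Oxygen sums to 3.00072; scaling by 6/3.00072 = 1.99952 puts the formula on 6 O.
Mg: 0.99816 × 1.99952 = 1.996 atoms per formula unit.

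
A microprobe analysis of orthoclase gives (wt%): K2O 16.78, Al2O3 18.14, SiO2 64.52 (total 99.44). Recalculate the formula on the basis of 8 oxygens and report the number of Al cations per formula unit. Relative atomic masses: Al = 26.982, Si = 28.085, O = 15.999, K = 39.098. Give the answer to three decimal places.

16.78 wt% K2O ÷ 94.195 g/mol = 0.17814 mol, giving 0.35628 K and 0.17814 O.
18.14 wt% Al2O3 ÷ 101.961 g/mol = 0.17791 mol, giving 0.35582 Al and 0.53373 O.
64.52 wt% SiO2 ÷ 60.083 g/mol = 1.07385 mol, giving 1.07385 Si and 2.14770 O.
Oxygen sums to 2.85957; scaling by 8/2.85957 = 2.79762 puts the formula on 8 O.
Al: 0.35582 × 2.79762 = 0.995 atoms per formula unit.

0.995 Al apfu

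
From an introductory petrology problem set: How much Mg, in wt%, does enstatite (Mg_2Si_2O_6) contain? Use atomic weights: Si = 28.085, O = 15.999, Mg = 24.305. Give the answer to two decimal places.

M(Mg_2Si_2O_6) = 200.774 g/mol.
Mg contributes 2 × 24.305 = 48.610 g per mole.
48.610/200.774 = 0.2421 → 24.21%.

24.21 wt%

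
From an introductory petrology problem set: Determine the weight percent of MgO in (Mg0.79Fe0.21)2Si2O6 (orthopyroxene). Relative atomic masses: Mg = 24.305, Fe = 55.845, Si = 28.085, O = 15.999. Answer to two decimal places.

29.75 wt%

Formula mass = 214.021 g/mol.
1.58 Mg → 1.5800 mol MgO per formula unit; M(MgO) = 40.304, so MgO mass = 63.680 g.
63.680/214.021 × 100 = 29.75 wt%.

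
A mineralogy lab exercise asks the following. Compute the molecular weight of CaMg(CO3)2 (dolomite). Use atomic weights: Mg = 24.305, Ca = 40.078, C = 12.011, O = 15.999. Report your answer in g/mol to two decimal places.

The formula mass is the sum 1*40.078 + 1*24.305 + 2*12.011 + 6*15.999.

184.40 g/mol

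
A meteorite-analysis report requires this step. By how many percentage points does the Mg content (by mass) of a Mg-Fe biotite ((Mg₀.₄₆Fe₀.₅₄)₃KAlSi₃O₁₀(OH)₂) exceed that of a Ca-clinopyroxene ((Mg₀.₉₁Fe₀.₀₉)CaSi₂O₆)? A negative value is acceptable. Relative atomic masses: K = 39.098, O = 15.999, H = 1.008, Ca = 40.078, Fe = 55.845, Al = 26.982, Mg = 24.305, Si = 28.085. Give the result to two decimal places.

-2.92 percentage points

First mineral: 33.541 g Mg in 468.349 g formula = 7.16 wt% Mg.
Second mineral: 22.118 g Mg in 219.386 g formula = 10.08 wt% Mg.
7.16% − 10.08% gives a difference of -2.92 percentage points.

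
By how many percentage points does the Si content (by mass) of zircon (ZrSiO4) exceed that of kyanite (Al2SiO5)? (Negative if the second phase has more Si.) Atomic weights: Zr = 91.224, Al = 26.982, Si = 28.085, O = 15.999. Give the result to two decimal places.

M(ZrSiO4) = 183.305 g/mol, so wt% Si = 28.085/183.305 × 100 = 15.32%.
M(Al2SiO5) = 162.044 g/mol, so wt% Si = 28.085/162.044 × 100 = 17.33%.
15.32 − 17.33 = -2.01 pp.

-2.01 percentage points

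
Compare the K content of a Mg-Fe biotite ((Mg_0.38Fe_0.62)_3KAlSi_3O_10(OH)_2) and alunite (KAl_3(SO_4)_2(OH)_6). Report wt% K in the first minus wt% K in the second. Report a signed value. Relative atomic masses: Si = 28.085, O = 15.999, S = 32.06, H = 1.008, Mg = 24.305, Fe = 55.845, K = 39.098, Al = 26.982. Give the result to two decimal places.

K in (Mg_0.38Fe_0.62)_3KAlSi_3O_10(OH)_2: molar mass 475.918 g/mol; 1×39.098 = 39.098 g → 8.22 wt%.
K in KAl_3(SO_4)_2(OH)_6: molar mass 414.198 g/mol; 1×39.098 = 39.098 g → 9.44 wt%.
Difference = 8.22 − 9.44 = -1.22 percentage points.

-1.22 percentage points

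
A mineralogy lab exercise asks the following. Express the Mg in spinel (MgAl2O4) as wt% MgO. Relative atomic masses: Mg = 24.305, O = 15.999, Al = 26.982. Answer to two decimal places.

Molar mass of MgAl2O4 = 1×24.305 + 2×26.982 + 4×15.999 = 142.265 g/mol.
Each formula unit contains 1 Mg, equivalent to 1/1 = 1.0000 mol MgO.
M(MgO) = 1×24.305 + 1×15.999 = 40.304 g/mol.
Mass of MgO per formula unit = 1.0000 × 40.304 = 40.304 g.
MgO wt% = 40.304 / 142.265 × 100 = 28.33%.

28.33 wt%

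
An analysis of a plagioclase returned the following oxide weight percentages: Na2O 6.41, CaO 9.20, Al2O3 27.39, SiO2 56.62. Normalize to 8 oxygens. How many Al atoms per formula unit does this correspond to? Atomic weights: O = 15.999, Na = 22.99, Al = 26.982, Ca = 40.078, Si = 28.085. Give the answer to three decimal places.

1.453 Al apfu

Na2O: 6.41/61.979 = 0.10342 mol → 0.20684 mol Na, 0.10342 mol O.
CaO: 9.20/56.077 = 0.16406 mol → 0.16406 mol Ca, 0.16406 mol O.
Al2O3: 27.39/101.961 = 0.26863 mol → 0.53726 mol Al, 0.80589 mol O.
SiO2: 56.62/60.083 = 0.94236 mol → 0.94236 mol Si, 1.88472 mol O.
Total oxygen = 2.95809 mol. Normalization factor = 8/2.95809 = 2.70445.
Al per 8 O = 0.53726 × 2.70445 = 1.453.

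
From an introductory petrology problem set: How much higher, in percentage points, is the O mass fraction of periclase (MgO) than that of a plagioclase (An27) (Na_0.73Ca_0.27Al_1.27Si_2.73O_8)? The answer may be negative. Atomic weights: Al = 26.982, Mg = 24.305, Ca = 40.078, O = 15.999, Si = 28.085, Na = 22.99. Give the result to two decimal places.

-8.32 percentage points

O in MgO: molar mass 40.304 g/mol; 1×15.999 = 15.999 g → 39.70 wt%.
O in Na_0.73Ca_0.27Al_1.27Si_2.73O_8: molar mass 266.535 g/mol; 8×15.999 = 127.992 g → 48.02 wt%.
Difference = 39.70 − 48.02 = -8.32 percentage points.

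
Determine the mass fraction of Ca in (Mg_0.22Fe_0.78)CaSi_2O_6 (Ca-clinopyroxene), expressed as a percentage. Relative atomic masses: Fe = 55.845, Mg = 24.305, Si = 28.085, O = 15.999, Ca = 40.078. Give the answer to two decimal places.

M((Mg_0.22Fe_0.78)CaSi_2O_6) = 241.148 g/mol.
Ca contributes 1 × 40.078 = 40.078 g per mole.
40.078/241.148 = 0.1662 → 16.62%.

16.62 weight percent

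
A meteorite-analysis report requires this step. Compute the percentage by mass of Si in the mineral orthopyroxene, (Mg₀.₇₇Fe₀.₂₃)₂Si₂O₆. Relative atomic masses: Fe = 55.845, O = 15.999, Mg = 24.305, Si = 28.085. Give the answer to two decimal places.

Formula mass = 1.54*24.305 + 0.46*55.845 + 2*28.085 + 6*15.999 = 215.282 g/mol, of which 56.170 g is Si.
So Si makes up 56.170/215.282 = 0.2609 of the mass, i.e. 26.09%.

26.09 wt%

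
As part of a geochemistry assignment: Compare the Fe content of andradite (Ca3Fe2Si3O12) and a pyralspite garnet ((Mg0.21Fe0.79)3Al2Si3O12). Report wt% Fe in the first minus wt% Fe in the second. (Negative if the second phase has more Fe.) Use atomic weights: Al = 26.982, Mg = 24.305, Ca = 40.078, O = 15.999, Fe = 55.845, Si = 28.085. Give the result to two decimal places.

-5.72 percentage points

M(Ca3Fe2Si3O12) = 508.167 g/mol, so wt% Fe = 111.690/508.167 × 100 = 21.98%.
M((Mg0.21Fe0.79)3Al2Si3O12) = 477.872 g/mol, so wt% Fe = 132.353/477.872 × 100 = 27.70%.
21.98 − 27.70 = -5.72 pp.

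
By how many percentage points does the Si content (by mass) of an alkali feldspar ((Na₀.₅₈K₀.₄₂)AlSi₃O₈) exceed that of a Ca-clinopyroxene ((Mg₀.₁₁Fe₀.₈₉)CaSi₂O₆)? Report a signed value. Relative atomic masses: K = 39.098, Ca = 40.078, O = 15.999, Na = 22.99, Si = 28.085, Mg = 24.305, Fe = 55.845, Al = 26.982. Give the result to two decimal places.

8.36 percentage points

First mineral: 84.255 g Si in 268.984 g formula = 31.32 wt% Si.
Second mineral: 56.170 g Si in 244.618 g formula = 22.96 wt% Si.
31.32% − 22.96% gives a difference of 8.36 percentage points.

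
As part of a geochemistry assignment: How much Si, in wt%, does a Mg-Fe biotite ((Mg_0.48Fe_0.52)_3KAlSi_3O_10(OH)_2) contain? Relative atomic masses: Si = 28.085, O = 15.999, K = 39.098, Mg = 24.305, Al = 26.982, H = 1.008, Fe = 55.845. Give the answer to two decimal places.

Formula mass = 1.44×24.305 + 1.56×55.845 + 1×39.098 + 1×26.982 + 3×28.085 + 12×15.999 + 2×1.008 = 466.456 g/mol, of which 84.255 g is Si.
So Si makes up 84.255/466.456 = 0.1806 of the mass, i.e. 18.06%.

18.06 wt%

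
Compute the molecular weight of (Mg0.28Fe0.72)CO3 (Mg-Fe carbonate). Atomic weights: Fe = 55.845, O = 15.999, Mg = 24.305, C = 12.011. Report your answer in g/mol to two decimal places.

Mg: 0.28 × 24.305 = 6.8054
Fe: 0.72 × 55.845 = 40.2084
C: 1 × 12.011 = 12.0110
O: 3 × 15.999 = 47.9970
Summing the contributions gives the formula mass.

107.02 g/mol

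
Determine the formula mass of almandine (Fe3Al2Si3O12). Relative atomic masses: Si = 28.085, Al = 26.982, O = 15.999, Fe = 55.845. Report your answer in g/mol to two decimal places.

497.74 g/mol

M = 3(55.845) + 2(26.982) + 3(28.085) + 12(15.999)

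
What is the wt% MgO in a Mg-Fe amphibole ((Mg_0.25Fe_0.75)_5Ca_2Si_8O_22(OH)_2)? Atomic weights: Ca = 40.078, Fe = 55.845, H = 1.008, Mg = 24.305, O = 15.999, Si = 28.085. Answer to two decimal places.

5.41 wt%

M((Mg_0.25Fe_0.75)_5Ca_2Si_8O_22(OH)_2) = 930.628 g/mol; M(MgO) = 40.304 g/mol.
Moles MgO per formula unit = 1.25 Mg ÷ 1 = 1.2500.
MgO fraction = (1.2500 × 40.304) / 930.628 = 50.380/930.628 = 0.0541.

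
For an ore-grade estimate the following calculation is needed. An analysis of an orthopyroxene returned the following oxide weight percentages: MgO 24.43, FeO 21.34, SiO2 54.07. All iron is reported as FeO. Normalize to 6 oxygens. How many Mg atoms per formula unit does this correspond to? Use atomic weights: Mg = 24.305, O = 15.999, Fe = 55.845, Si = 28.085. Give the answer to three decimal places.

24.43 wt% MgO ÷ 40.304 g/mol = 0.60614 mol, giving 0.60614 Mg and 0.60614 O.
21.34 wt% FeO ÷ 71.844 g/mol = 0.29703 mol, giving 0.29703 Fe and 0.29703 O.
54.07 wt% SiO2 ÷ 60.083 g/mol = 0.89992 mol, giving 0.89992 Si and 1.79984 O.
Oxygen sums to 2.70301; scaling by 6/2.70301 = 2.21975 puts the formula on 6 O.
Mg: 0.60614 × 2.21975 = 1.345 atoms per formula unit.

1.345 Mg apfu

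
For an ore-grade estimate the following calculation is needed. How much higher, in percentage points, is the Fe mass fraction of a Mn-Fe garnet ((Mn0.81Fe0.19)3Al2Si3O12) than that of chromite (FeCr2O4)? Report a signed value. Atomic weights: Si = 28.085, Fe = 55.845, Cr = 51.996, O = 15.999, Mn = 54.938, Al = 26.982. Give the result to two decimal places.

M((Mn0.81Fe0.19)3Al2Si3O12) = 495.538 g/mol, so wt% Fe = 31.832/495.538 × 100 = 6.42%.
M(FeCr2O4) = 223.833 g/mol, so wt% Fe = 55.845/223.833 × 100 = 24.95%.
6.42 − 24.95 = -18.53 pp.

-18.53 percentage points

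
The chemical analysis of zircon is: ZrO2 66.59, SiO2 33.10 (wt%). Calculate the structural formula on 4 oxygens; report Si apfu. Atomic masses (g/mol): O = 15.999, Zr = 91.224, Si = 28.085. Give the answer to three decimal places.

1.010 Si apfu

ZrO2: 66.59/123.222 = 0.54041 mol → 0.54041 mol Zr, 1.08082 mol O.
SiO2: 33.10/60.083 = 0.55090 mol → 0.55090 mol Si, 1.10180 mol O.
Total oxygen = 2.18262 mol. Normalization factor = 4/2.18262 = 1.83266.
Si per 4 O = 0.55090 × 1.83266 = 1.010.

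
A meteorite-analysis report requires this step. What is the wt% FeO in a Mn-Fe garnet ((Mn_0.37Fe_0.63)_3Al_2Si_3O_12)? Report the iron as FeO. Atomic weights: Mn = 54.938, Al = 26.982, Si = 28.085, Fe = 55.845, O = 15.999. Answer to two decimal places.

Formula mass = 496.735 g/mol.
1.89 Fe → 1.8900 mol FeO per formula unit; M(FeO) = 71.844, so FeO mass = 135.785 g.
135.785/496.735 × 100 = 27.34 wt%.

27.34 wt%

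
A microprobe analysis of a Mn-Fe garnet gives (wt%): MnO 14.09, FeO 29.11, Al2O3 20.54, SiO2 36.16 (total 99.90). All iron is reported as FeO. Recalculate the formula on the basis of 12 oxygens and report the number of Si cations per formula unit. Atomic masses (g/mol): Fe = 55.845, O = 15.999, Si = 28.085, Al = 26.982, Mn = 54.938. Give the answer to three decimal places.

14.09 wt% MnO ÷ 70.937 g/mol = 0.19863 mol, giving 0.19863 Mn and 0.19863 O.
29.11 wt% FeO ÷ 71.844 g/mol = 0.40518 mol, giving 0.40518 Fe and 0.40518 O.
20.54 wt% Al2O3 ÷ 101.961 g/mol = 0.20145 mol, giving 0.40290 Al and 0.60435 O.
36.16 wt% SiO2 ÷ 60.083 g/mol = 0.60183 mol, giving 0.60183 Si and 1.20366 O.
Oxygen sums to 2.41182; scaling by 12/2.41182 = 4.97550 puts the formula on 12 O.
Si: 0.60183 × 4.97550 = 2.994 atoms per formula unit.

2.994 Si apfu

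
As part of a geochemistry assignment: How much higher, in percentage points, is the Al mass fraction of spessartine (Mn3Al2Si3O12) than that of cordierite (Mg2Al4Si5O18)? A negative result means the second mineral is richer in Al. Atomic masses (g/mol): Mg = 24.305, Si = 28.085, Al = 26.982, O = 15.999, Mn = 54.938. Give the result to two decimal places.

-7.55 percentage points

M(Mn3Al2Si3O12) = 495.021 g/mol, so wt% Al = 53.964/495.021 × 100 = 10.90%.
M(Mg2Al4Si5O18) = 584.945 g/mol, so wt% Al = 107.928/584.945 × 100 = 18.45%.
10.90 − 18.45 = -7.55 pp.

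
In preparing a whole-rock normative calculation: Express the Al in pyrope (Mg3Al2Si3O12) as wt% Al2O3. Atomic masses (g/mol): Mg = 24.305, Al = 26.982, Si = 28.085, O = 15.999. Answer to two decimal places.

25.29 wt%

Formula mass = 403.122 g/mol.
2 Al → 1.0000 mol Al2O3 per formula unit; M(Al2O3) = 101.961, so Al2O3 mass = 101.961 g.
101.961/403.122 × 100 = 25.29 wt%.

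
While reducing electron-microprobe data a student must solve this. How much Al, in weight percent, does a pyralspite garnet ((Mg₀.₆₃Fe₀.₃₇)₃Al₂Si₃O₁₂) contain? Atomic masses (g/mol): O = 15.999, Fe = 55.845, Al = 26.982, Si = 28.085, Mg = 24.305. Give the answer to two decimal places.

12.32 weight percent

M((Mg₀.₆₃Fe₀.₃₇)₃Al₂Si₃O₁₂) = 438.131 g/mol.
Al contributes 2 × 26.982 = 53.964 g per mole.
53.964/438.131 = 0.1232 → 12.32%.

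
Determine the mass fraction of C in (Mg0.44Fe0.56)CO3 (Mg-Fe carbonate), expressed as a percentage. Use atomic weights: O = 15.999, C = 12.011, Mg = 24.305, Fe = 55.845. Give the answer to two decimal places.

M((Mg0.44Fe0.56)CO3) = 101.975 g/mol.
C contributes 1 × 12.011 = 12.011 g per mole.
12.011/101.975 = 0.1178 → 11.78%.

11.78 weight percent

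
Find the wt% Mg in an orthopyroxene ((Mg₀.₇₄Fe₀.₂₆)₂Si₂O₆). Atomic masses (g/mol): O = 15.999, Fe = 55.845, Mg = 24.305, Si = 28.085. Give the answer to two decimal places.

Formula mass = 1.48*24.305 + 0.52*55.845 + 2*28.085 + 6*15.999 = 217.175 g/mol, of which 35.971 g is Mg.
So Mg makes up 35.971/217.175 = 0.1656 of the mass, i.e. 16.56%.

16.56 weight percent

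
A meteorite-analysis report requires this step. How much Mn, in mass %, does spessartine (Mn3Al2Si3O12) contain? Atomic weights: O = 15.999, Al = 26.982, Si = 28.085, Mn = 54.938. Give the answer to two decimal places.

M(Mn3Al2Si3O12) = 495.021 g/mol.
Mn contributes 3 × 54.938 = 164.814 g per mole.
164.814/495.021 = 0.3329 → 33.29%.

33.29 mass %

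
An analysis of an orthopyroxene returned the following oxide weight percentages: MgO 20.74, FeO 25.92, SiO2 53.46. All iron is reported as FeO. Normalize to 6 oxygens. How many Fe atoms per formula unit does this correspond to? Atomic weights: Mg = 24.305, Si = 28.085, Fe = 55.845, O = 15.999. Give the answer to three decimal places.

MgO (M=40.304): mol = 0.51459; Mg = 0.51459, O = 0.51459.
FeO (M=71.844): mol = 0.36078; Fe = 0.36078, O = 0.36078.
SiO2 (M=60.083): mol = 0.88977; Si = 0.88977, O = 1.77954.
ΣO = 2.65491; factor = 6/ΣO = 2.25996.
Fe apfu = 0.36078 × 2.25996 = 0.815.

0.815 Fe apfu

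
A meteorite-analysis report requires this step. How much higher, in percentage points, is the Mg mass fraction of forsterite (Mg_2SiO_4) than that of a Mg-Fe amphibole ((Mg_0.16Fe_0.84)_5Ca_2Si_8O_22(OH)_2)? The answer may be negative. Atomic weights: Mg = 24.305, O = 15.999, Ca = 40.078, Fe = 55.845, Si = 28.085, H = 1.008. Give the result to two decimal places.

Mg in Mg_2SiO_4: molar mass 140.691 g/mol; 2×24.305 = 48.610 g → 34.55 wt%.
Mg in (Mg_0.16Fe_0.84)_5Ca_2Si_8O_22(OH)_2: molar mass 944.821 g/mol; 0.80×24.305 = 19.444 g → 2.06 wt%.
Difference = 34.55 − 2.06 = 32.49 percentage points.

32.49 percentage points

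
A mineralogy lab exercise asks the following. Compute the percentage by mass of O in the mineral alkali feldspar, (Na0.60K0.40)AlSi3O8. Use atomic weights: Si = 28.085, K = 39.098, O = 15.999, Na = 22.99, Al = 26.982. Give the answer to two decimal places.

Molar mass of (Na0.60K0.40)AlSi3O8: 0.60·22.99 + 0.40·39.098 + 1·26.982 + 3·28.085 + 8·15.999 = 268.662 g/mol.
Mass of O per formula unit: 8 × 15.999 = 127.992 g.
Weight fraction O = 127.992 / 268.662 = 0.4764.

47.64 weight percent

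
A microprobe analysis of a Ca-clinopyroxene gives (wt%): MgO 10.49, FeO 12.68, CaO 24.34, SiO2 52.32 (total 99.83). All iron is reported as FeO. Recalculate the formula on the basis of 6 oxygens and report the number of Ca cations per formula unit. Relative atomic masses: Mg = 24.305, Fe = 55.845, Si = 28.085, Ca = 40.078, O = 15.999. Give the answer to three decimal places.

0.997 Ca apfu

MgO: 10.49/40.304 = 0.26027 mol → 0.26027 mol Mg, 0.26027 mol O.
FeO: 12.68/71.844 = 0.17649 mol → 0.17649 mol Fe, 0.17649 mol O.
CaO: 24.34/56.077 = 0.43405 mol → 0.43405 mol Ca, 0.43405 mol O.
SiO2: 52.32/60.083 = 0.87080 mol → 0.87080 mol Si, 1.74160 mol O.
Total oxygen = 2.61241 mol. Normalization factor = 6/2.61241 = 2.29673.
Ca per 6 O = 0.43405 × 2.29673 = 0.997.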